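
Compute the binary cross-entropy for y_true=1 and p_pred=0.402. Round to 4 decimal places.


For y=1: Loss = -log(p)
= -log(0.402)
= -(-0.9113)
= 0.9113

0.9113


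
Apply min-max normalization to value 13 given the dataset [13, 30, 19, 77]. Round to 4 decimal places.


Min = 13, Max = 77
Range = 77 - 13 = 64
Scaled = (x - min) / (max - min)
= (13 - 13) / 64
= 0 / 64
= 0.0000

0.0000


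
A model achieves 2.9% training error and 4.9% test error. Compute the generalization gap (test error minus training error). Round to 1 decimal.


Generalization gap = test_error - train_error
= 4.9 - 2.9
= 2.0%
A moderate gap.

2.0


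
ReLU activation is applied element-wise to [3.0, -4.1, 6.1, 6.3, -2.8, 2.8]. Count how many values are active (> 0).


ReLU(x) = max(0, x) for each element:
ReLU(3.0) = 3.0
ReLU(-4.1) = 0
ReLU(6.1) = 6.1
ReLU(6.3) = 6.3
ReLU(-2.8) = 0
ReLU(2.8) = 2.8
Active neurons (>0): 4

4


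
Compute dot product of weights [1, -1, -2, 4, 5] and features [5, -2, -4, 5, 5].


Element-wise products:
1 * 5 = 5
-1 * -2 = 2
-2 * -4 = 8
4 * 5 = 20
5 * 5 = 25
Sum = 5 + 2 + 8 + 20 + 25
= 60

60


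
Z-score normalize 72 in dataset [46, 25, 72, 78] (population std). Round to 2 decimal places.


Mean = (46 + 25 + 72 + 78) / 4 = 55.25
Variance = sum((x_i - mean)^2) / n = 449.6875
Std = sqrt(449.6875) = 21.2058
Z = (x - mean) / std
= (72 - 55.25) / 21.2058
= 16.75 / 21.2058
= 0.79

0.79


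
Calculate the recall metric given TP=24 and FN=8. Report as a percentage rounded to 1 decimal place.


Recall = TP / (TP + FN) * 100
= 24 / (24 + 8)
= 24 / 32
= 0.75
= 75.0%

75.0


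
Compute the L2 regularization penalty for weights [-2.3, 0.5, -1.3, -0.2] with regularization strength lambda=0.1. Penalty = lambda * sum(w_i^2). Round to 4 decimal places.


Squaring each weight:
(-2.3)^2 = 5.29
0.5^2 = 0.25
(-1.3)^2 = 1.69
(-0.2)^2 = 0.04
Sum of squares = 7.27
Penalty = 0.1 * 7.27 = 0.7270

0.7270


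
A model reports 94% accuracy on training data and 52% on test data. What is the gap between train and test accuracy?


Gap = train_accuracy - test_accuracy
= 94 - 52
= 42%
This large gap strongly indicates overfitting.

42


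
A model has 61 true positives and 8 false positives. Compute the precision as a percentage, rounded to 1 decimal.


Precision = TP / (TP + FP) * 100
= 61 / (61 + 8)
= 61 / 69
= 0.8841
= 88.4%

88.4


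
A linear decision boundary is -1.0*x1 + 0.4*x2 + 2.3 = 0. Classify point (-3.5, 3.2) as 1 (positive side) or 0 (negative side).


Compute -1.0 * -3.5 + 0.4 * 3.2 + 2.3
= 3.5 + 1.28 + 2.3
= 7.08
Since 7.08 >= 0, the point is on the positive side.

1


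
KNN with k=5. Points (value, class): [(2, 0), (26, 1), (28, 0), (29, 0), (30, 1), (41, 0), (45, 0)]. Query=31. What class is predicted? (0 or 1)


Distances from query 31:
Point 30 (class 1): distance = 1
Point 29 (class 0): distance = 2
Point 28 (class 0): distance = 3
Point 26 (class 1): distance = 5
Point 41 (class 0): distance = 10
K=5 nearest neighbors: classes = [1, 0, 0, 1, 0]
Votes for class 1: 2 / 5
Majority vote => class 0

0


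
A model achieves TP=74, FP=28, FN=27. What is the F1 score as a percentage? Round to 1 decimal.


Precision = TP / (TP + FP) = 74 / 102 = 0.7255
Recall = TP / (TP + FN) = 74 / 101 = 0.7327
F1 = 2 * P * R / (P + R)
= 2 * 0.7255 * 0.7327 / (0.7255 + 0.7327)
= 1.0631 / 1.4582
= 0.7291
As percentage: 72.9%

72.9


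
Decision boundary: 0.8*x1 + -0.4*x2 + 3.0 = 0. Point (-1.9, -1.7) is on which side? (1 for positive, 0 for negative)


Compute 0.8 * -1.9 + -0.4 * -1.7 + 3.0
= -1.52 + 0.68 + 3.0
= 2.16
Since 2.16 >= 0, the point is on the positive side.

1


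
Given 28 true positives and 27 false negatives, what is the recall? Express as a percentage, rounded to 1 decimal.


Recall = TP / (TP + FN) * 100
= 28 / (28 + 27)
= 28 / 55
= 0.5091
= 50.9%

50.9


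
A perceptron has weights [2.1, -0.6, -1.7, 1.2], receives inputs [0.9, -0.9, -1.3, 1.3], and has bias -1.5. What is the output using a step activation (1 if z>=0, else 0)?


z = w . x + b
= 2.1*0.9 + -0.6*-0.9 + -1.7*-1.3 + 1.2*1.3 + -1.5
= 1.89 + 0.54 + 2.21 + 1.56 + -1.5
= 6.2 + -1.5
= 4.7
Since z = 4.7 >= 0, output = 1

1


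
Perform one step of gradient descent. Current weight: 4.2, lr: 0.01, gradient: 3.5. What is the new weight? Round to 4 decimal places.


w_new = w_old - lr * gradient
= 4.2 - 0.01 * 3.5
= 4.2 - (0.035)
= 4.1650

4.1650


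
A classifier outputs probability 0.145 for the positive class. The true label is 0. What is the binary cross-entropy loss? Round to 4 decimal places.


For y=0: Loss = -log(1-p)
= -log(1 - 0.145)
= -log(0.855)
= -(-0.1567)
= 0.1567

0.1567


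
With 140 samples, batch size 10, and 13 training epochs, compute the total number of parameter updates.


Iterations per epoch = 140 / 10 = 14
Total updates = iterations_per_epoch * epochs
= 14 * 13
= 182

182


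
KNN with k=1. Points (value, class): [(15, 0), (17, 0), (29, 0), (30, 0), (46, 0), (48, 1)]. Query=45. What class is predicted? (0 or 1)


Distances from query 45:
Point 46 (class 0): distance = 1
K=1 nearest neighbors: classes = [0]
Votes for class 1: 0 / 1
Majority vote => class 0

0


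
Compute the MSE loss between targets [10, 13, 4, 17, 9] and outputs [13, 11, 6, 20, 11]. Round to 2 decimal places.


Differences: [-3, 2, -2, -3, -2]
Squared errors: [9, 4, 4, 9, 4]
Sum of squared errors = 30
MSE = 30 / 5 = 6.00

6.00


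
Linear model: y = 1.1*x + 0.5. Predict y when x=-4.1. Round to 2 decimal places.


y = 1.1 * -4.1 + (0.5)
= -4.51 + (0.5)
= -4.01

-4.01


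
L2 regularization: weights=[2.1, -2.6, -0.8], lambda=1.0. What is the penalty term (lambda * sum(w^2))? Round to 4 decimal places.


Squaring each weight:
2.1^2 = 4.41
(-2.6)^2 = 6.76
(-0.8)^2 = 0.64
Sum of squares = 11.81
Penalty = 1.0 * 11.81 = 11.8100

11.8100


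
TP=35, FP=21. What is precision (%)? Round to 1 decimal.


Precision = TP / (TP + FP) * 100
= 35 / (35 + 21)
= 35 / 56
= 0.625
= 62.5%

62.5


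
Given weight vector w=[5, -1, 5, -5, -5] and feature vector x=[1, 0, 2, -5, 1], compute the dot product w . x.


Element-wise products:
5 * 1 = 5
-1 * 0 = 0
5 * 2 = 10
-5 * -5 = 25
-5 * 1 = -5
Sum = 5 + 0 + 10 + 25 + -5
= 35

35


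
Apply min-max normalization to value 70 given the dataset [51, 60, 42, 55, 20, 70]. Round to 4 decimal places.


Min = 20, Max = 70
Range = 70 - 20 = 50
Scaled = (x - min) / (max - min)
= (70 - 20) / 50
= 50 / 50
= 1.0000

1.0000


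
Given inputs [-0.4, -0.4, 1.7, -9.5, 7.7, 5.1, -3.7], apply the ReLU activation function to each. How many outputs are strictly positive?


ReLU(x) = max(0, x) for each element:
ReLU(-0.4) = 0
ReLU(-0.4) = 0
ReLU(1.7) = 1.7
ReLU(-9.5) = 0
ReLU(7.7) = 7.7
ReLU(5.1) = 5.1
ReLU(-3.7) = 0
Active neurons (>0): 3

3


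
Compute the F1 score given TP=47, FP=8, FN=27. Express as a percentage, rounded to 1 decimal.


Precision = TP / (TP + FP) = 47 / 55 = 0.8545
Recall = TP / (TP + FN) = 47 / 74 = 0.6351
F1 = 2 * P * R / (P + R)
= 2 * 0.8545 * 0.6351 / (0.8545 + 0.6351)
= 1.0855 / 1.4897
= 0.7287
As percentage: 72.9%

72.9


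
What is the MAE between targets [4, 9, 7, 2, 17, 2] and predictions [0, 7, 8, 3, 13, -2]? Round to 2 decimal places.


Absolute errors: [4, 2, 1, 1, 4, 4]
Sum of absolute errors = 16
MAE = 16 / 6 = 2.67

2.67


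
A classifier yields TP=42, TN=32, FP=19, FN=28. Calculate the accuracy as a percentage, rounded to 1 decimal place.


Accuracy = (TP + TN) / (TP + TN + FP + FN) * 100
= (42 + 32) / (42 + 32 + 19 + 28)
= 74 / 121
= 0.6116
= 61.2%

61.2


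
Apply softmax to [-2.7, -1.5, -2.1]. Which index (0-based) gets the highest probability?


Softmax is a monotonic transformation, so it preserves the argmax.
We need to find the index of the maximum logit.
Index 0: -2.7
Index 1: -1.5
Index 2: -2.1
Maximum logit = -1.5 at index 1

1


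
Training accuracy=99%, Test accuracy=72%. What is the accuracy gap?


Gap = train_accuracy - test_accuracy
= 99 - 72
= 27%
This large gap strongly indicates overfitting.

27


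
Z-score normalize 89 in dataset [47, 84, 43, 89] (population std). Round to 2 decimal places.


Mean = (47 + 84 + 43 + 89) / 4 = 65.75
Variance = sum((x_i - mean)^2) / n = 435.6875
Std = sqrt(435.6875) = 20.8731
Z = (x - mean) / std
= (89 - 65.75) / 20.8731
= 23.25 / 20.8731
= 1.11

1.11


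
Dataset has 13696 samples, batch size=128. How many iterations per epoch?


Iterations per epoch = dataset_size / batch_size
= 13696 / 128
= 107

107


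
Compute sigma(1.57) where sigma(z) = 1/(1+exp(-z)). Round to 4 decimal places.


sigmoid(z) = 1 / (1 + exp(-z))
exp(-(1.57)) = exp(-1.57) = 0.208
1 + 0.208 = 1.208
1 / 1.208 = 0.8278

0.8278


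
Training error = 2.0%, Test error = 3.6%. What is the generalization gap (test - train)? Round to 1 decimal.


Generalization gap = test_error - train_error
= 3.6 - 2.0
= 1.6%
A small gap suggests good generalization.

1.6


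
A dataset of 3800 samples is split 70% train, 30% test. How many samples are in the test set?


Train samples = 3800 * 70% = 2660
Test samples = 3800 - 2660
= 1140

1140


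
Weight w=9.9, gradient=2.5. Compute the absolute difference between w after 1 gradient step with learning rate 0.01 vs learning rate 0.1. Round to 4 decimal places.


With lr=0.01: w_new = 9.9 - 0.01 * 2.5 = 9.875
With lr=0.1: w_new = 9.9 - 0.1 * 2.5 = 9.65
Absolute difference = |9.875 - 9.65|
= 0.2250

0.2250


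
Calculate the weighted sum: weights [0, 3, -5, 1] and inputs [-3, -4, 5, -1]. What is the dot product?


Element-wise products:
0 * -3 = 0
3 * -4 = -12
-5 * 5 = -25
1 * -1 = -1
Sum = 0 + -12 + -25 + -1
= -38

-38


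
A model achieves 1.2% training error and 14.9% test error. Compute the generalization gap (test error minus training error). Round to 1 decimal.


Generalization gap = test_error - train_error
= 14.9 - 1.2
= 13.7%
A large gap suggests overfitting.

13.7


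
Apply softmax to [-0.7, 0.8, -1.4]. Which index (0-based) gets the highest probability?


Softmax is a monotonic transformation, so it preserves the argmax.
We need to find the index of the maximum logit.
Index 0: -0.7
Index 1: 0.8
Index 2: -1.4
Maximum logit = 0.8 at index 1

1


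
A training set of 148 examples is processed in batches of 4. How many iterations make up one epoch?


Iterations per epoch = dataset_size / batch_size
= 148 / 4
= 37

37


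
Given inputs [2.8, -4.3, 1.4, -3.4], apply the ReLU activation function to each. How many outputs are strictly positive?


ReLU(x) = max(0, x) for each element:
ReLU(2.8) = 2.8
ReLU(-4.3) = 0
ReLU(1.4) = 1.4
ReLU(-3.4) = 0
Active neurons (>0): 2

2


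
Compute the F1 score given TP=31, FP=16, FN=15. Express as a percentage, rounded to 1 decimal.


Precision = TP / (TP + FP) = 31 / 47 = 0.6596
Recall = TP / (TP + FN) = 31 / 46 = 0.6739
F1 = 2 * P * R / (P + R)
= 2 * 0.6596 * 0.6739 / (0.6596 + 0.6739)
= 0.889 / 1.3335
= 0.6667
As percentage: 66.7%

66.7


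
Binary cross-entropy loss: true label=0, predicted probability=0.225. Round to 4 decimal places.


For y=0: Loss = -log(1-p)
= -log(1 - 0.225)
= -log(0.775)
= -(-0.2549)
= 0.2549

0.2549


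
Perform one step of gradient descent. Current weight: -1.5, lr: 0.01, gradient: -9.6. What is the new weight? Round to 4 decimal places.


w_new = w_old - lr * gradient
= -1.5 - 0.01 * -9.6
= -1.5 - (-0.096)
= -1.4040

-1.4040


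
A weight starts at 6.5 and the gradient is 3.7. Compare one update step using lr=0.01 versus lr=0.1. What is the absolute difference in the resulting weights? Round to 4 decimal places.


With lr=0.01: w_new = 6.5 - 0.01 * 3.7 = 6.463
With lr=0.1: w_new = 6.5 - 0.1 * 3.7 = 6.13
Absolute difference = |6.463 - 6.13|
= 0.3330

0.3330


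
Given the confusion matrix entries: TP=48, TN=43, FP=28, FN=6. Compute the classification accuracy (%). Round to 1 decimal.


Accuracy = (TP + TN) / (TP + TN + FP + FN) * 100
= (48 + 43) / (48 + 43 + 28 + 6)
= 91 / 125
= 0.728
= 72.8%

72.8


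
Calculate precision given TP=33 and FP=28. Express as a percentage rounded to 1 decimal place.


Precision = TP / (TP + FP) * 100
= 33 / (33 + 28)
= 33 / 61
= 0.541
= 54.1%

54.1


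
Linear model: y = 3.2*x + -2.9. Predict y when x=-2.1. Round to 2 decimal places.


y = 3.2 * -2.1 + (-2.9)
= -6.72 + (-2.9)
= -9.62

-9.62


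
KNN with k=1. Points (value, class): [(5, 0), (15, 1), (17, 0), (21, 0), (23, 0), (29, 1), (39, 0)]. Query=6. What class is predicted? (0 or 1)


Distances from query 6:
Point 5 (class 0): distance = 1
K=1 nearest neighbors: classes = [0]
Votes for class 1: 0 / 1
Majority vote => class 0

0


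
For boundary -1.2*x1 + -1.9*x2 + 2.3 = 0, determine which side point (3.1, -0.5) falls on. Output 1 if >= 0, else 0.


Compute -1.2 * 3.1 + -1.9 * -0.5 + 2.3
= -3.72 + 0.95 + 2.3
= -0.47
Since -0.47 < 0, the point is on the negative side.

0


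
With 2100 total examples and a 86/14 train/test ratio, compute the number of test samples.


Train samples = 2100 * 86% = 1806
Test samples = 2100 - 1806
= 294

294


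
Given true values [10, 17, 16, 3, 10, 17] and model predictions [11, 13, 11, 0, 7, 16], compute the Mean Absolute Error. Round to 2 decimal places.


Absolute errors: [1, 4, 5, 3, 3, 1]
Sum of absolute errors = 17
MAE = 17 / 6 = 2.83

2.83


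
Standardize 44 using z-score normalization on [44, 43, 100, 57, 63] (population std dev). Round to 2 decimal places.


Mean = (44 + 43 + 100 + 57 + 63) / 5 = 61.4
Variance = sum((x_i - mean)^2) / n = 430.64
Std = sqrt(430.64) = 20.7519
Z = (x - mean) / std
= (44 - 61.4) / 20.7519
= -17.4 / 20.7519
= -0.84

-0.84


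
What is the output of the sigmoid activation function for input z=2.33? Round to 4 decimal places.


sigmoid(z) = 1 / (1 + exp(-z))
exp(-(2.33)) = exp(-2.33) = 0.0973
1 + 0.0973 = 1.0973
1 / 1.0973 = 0.9113

0.9113


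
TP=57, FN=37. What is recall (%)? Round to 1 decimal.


Recall = TP / (TP + FN) * 100
= 57 / (57 + 37)
= 57 / 94
= 0.6064
= 60.6%

60.6


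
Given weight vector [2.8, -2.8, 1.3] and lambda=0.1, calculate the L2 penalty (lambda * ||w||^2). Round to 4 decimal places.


Squaring each weight:
2.8^2 = 7.84
(-2.8)^2 = 7.84
1.3^2 = 1.69
Sum of squares = 17.37
Penalty = 0.1 * 17.37 = 1.7370

1.7370


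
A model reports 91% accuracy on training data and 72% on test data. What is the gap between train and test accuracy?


Gap = train_accuracy - test_accuracy
= 91 - 72
= 19%
This gap suggests the model is overfitting.

19


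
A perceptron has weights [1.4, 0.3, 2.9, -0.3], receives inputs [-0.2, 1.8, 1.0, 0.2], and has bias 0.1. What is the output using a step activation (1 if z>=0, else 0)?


z = w . x + b
= 1.4*-0.2 + 0.3*1.8 + 2.9*1.0 + -0.3*0.2 + 0.1
= -0.28 + 0.54 + 2.9 + -0.06 + 0.1
= 3.1 + 0.1
= 3.2
Since z = 3.2 >= 0, output = 1

1


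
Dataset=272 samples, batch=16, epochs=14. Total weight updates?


Iterations per epoch = 272 / 16 = 17
Total updates = iterations_per_epoch * epochs
= 17 * 14
= 238

238


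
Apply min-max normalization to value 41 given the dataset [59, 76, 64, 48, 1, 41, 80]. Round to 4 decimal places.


Min = 1, Max = 80
Range = 80 - 1 = 79
Scaled = (x - min) / (max - min)
= (41 - 1) / 79
= 40 / 79
= 0.5063

0.5063


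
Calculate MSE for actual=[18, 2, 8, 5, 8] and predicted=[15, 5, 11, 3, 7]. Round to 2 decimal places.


Differences: [3, -3, -3, 2, 1]
Squared errors: [9, 9, 9, 4, 1]
Sum of squared errors = 32
MSE = 32 / 5 = 6.40

6.40


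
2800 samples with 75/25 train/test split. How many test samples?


Train samples = 2800 * 75% = 2100
Test samples = 2800 - 2100
= 700

700


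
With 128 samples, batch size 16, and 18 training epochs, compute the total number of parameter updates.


Iterations per epoch = 128 / 16 = 8
Total updates = iterations_per_epoch * epochs
= 8 * 18
= 144

144


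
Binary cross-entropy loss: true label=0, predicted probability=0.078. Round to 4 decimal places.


For y=0: Loss = -log(1-p)
= -log(1 - 0.078)
= -log(0.922)
= -(-0.0812)
= 0.0812

0.0812


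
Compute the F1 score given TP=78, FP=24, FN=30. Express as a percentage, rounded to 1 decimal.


Precision = TP / (TP + FP) = 78 / 102 = 0.7647
Recall = TP / (TP + FN) = 78 / 108 = 0.7222
F1 = 2 * P * R / (P + R)
= 2 * 0.7647 * 0.7222 / (0.7647 + 0.7222)
= 1.1046 / 1.4869
= 0.7429
As percentage: 74.3%

74.3


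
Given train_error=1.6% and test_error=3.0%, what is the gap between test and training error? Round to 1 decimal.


Generalization gap = test_error - train_error
= 3.0 - 1.6
= 1.4%
A small gap suggests good generalization.

1.4


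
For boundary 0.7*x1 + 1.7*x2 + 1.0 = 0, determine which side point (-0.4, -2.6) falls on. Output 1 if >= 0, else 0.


Compute 0.7 * -0.4 + 1.7 * -2.6 + 1.0
= -0.28 + -4.42 + 1.0
= -3.7
Since -3.7 < 0, the point is on the negative side.

0


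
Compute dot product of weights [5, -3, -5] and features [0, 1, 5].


Element-wise products:
5 * 0 = 0
-3 * 1 = -3
-5 * 5 = -25
Sum = 0 + -3 + -25
= -28

-28


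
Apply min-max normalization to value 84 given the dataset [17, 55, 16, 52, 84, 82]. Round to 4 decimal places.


Min = 16, Max = 84
Range = 84 - 16 = 68
Scaled = (x - min) / (max - min)
= (84 - 16) / 68
= 68 / 68
= 1.0000

1.0000


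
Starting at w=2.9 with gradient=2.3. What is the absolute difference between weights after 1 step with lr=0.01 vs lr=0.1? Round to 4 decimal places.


With lr=0.01: w_new = 2.9 - 0.01 * 2.3 = 2.877
With lr=0.1: w_new = 2.9 - 0.1 * 2.3 = 2.67
Absolute difference = |2.877 - 2.67|
= 0.2070

0.2070


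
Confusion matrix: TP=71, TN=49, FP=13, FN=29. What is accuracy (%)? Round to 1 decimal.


Accuracy = (TP + TN) / (TP + TN + FP + FN) * 100
= (71 + 49) / (71 + 49 + 13 + 29)
= 120 / 162
= 0.7407
= 74.1%

74.1


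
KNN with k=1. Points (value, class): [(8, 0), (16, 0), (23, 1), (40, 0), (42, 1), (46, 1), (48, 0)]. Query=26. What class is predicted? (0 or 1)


Distances from query 26:
Point 23 (class 1): distance = 3
K=1 nearest neighbors: classes = [1]
Votes for class 1: 1 / 1
Majority vote => class 1

1


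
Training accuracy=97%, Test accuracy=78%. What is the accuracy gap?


Gap = train_accuracy - test_accuracy
= 97 - 78
= 19%
This gap suggests the model is overfitting.

19


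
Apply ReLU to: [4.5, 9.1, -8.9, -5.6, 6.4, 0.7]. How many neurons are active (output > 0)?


ReLU(x) = max(0, x) for each element:
ReLU(4.5) = 4.5
ReLU(9.1) = 9.1
ReLU(-8.9) = 0
ReLU(-5.6) = 0
ReLU(6.4) = 6.4
ReLU(0.7) = 0.7
Active neurons (>0): 4

4


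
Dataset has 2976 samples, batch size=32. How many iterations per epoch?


Iterations per epoch = dataset_size / batch_size
= 2976 / 32
= 93

93


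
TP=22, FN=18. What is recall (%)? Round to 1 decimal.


Recall = TP / (TP + FN) * 100
= 22 / (22 + 18)
= 22 / 40
= 0.55
= 55.0%

55.0


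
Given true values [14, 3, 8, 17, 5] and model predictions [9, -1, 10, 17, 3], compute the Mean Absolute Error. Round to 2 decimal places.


Absolute errors: [5, 4, 2, 0, 2]
Sum of absolute errors = 13
MAE = 13 / 5 = 2.60

2.60


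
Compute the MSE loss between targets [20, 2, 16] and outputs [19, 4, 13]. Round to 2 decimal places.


Differences: [1, -2, 3]
Squared errors: [1, 4, 9]
Sum of squared errors = 14
MSE = 14 / 3 = 4.67

4.67


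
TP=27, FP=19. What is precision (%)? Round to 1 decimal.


Precision = TP / (TP + FP) * 100
= 27 / (27 + 19)
= 27 / 46
= 0.587
= 58.7%

58.7


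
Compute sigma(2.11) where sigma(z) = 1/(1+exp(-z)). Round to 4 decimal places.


sigmoid(z) = 1 / (1 + exp(-z))
exp(-(2.11)) = exp(-2.11) = 0.1212
1 + 0.1212 = 1.1212
1 / 1.1212 = 0.8919

0.8919


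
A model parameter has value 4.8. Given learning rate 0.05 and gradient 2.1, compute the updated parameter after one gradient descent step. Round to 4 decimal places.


w_new = w_old - lr * gradient
= 4.8 - 0.05 * 2.1
= 4.8 - (0.105)
= 4.6950

4.6950


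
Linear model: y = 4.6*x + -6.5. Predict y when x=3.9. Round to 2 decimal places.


y = 4.6 * 3.9 + (-6.5)
= 17.94 + (-6.5)
= 11.44

11.44


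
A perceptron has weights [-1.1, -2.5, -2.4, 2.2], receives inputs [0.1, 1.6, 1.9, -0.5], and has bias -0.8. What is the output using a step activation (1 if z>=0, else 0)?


z = w . x + b
= -1.1*0.1 + -2.5*1.6 + -2.4*1.9 + 2.2*-0.5 + -0.8
= -0.11 + -4.0 + -4.56 + -1.1 + -0.8
= -9.77 + -0.8
= -10.57
Since z = -10.57 < 0, output = 0

0


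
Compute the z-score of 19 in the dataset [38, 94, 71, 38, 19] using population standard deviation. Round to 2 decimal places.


Mean = (38 + 94 + 71 + 38 + 19) / 5 = 52.0
Variance = sum((x_i - mean)^2) / n = 721.2
Std = sqrt(721.2) = 26.8552
Z = (x - mean) / std
= (19 - 52.0) / 26.8552
= -33.0 / 26.8552
= -1.23

-1.23


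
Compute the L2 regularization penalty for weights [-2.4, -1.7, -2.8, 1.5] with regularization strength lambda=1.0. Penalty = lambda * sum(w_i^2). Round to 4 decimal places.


Squaring each weight:
(-2.4)^2 = 5.76
(-1.7)^2 = 2.89
(-2.8)^2 = 7.84
1.5^2 = 2.25
Sum of squares = 18.74
Penalty = 1.0 * 18.74 = 18.7400

18.7400


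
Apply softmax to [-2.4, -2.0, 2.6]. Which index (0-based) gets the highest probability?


Softmax is a monotonic transformation, so it preserves the argmax.
We need to find the index of the maximum logit.
Index 0: -2.4
Index 1: -2.0
Index 2: 2.6
Maximum logit = 2.6 at index 2

2


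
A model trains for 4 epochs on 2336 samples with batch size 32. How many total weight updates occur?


Iterations per epoch = 2336 / 32 = 73
Total updates = iterations_per_epoch * epochs
= 73 * 4
= 292

292


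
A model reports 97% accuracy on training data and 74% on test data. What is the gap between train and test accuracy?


Gap = train_accuracy - test_accuracy
= 97 - 74
= 23%
This large gap strongly indicates overfitting.

23


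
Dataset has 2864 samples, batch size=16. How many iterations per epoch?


Iterations per epoch = dataset_size / batch_size
= 2864 / 16
= 179

179


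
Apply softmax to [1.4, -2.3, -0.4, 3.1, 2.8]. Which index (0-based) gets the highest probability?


Softmax is a monotonic transformation, so it preserves the argmax.
We need to find the index of the maximum logit.
Index 0: 1.4
Index 1: -2.3
Index 2: -0.4
Index 3: 3.1
Index 4: 2.8
Maximum logit = 3.1 at index 3

3


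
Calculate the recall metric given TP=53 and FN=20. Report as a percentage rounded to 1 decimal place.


Recall = TP / (TP + FN) * 100
= 53 / (53 + 20)
= 53 / 73
= 0.726
= 72.6%

72.6


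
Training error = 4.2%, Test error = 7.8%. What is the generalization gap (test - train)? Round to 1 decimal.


Generalization gap = test_error - train_error
= 7.8 - 4.2
= 3.6%
A moderate gap.

3.6


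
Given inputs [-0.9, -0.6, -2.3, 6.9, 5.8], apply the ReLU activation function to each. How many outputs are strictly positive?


ReLU(x) = max(0, x) for each element:
ReLU(-0.9) = 0
ReLU(-0.6) = 0
ReLU(-2.3) = 0
ReLU(6.9) = 6.9
ReLU(5.8) = 5.8
Active neurons (>0): 2

2


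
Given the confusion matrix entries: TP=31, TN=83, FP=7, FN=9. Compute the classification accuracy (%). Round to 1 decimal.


Accuracy = (TP + TN) / (TP + TN + FP + FN) * 100
= (31 + 83) / (31 + 83 + 7 + 9)
= 114 / 130
= 0.8769
= 87.7%

87.7


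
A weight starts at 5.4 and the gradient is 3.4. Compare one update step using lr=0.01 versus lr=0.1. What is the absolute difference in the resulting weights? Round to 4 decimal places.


With lr=0.01: w_new = 5.4 - 0.01 * 3.4 = 5.366
With lr=0.1: w_new = 5.4 - 0.1 * 3.4 = 5.06
Absolute difference = |5.366 - 5.06|
= 0.3060

0.3060


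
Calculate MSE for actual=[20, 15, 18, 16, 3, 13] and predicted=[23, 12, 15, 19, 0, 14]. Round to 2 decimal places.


Differences: [-3, 3, 3, -3, 3, -1]
Squared errors: [9, 9, 9, 9, 9, 1]
Sum of squared errors = 46
MSE = 46 / 6 = 7.67

7.67


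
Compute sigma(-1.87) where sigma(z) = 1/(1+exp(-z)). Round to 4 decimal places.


sigmoid(z) = 1 / (1 + exp(-z))
exp(-(-1.87)) = exp(1.87) = 6.4883
1 + 6.4883 = 7.4883
1 / 7.4883 = 0.1335

0.1335


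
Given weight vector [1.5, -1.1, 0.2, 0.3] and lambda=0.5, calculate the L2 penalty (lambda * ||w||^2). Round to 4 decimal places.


Squaring each weight:
1.5^2 = 2.25
(-1.1)^2 = 1.21
0.2^2 = 0.04
0.3^2 = 0.09
Sum of squares = 3.59
Penalty = 0.5 * 3.59 = 1.7950

1.7950


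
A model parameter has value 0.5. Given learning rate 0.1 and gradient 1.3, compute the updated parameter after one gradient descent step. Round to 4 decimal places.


w_new = w_old - lr * gradient
= 0.5 - 0.1 * 1.3
= 0.5 - (0.13)
= 0.3700

0.3700


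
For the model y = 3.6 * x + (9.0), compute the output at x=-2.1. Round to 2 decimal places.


y = 3.6 * -2.1 + (9.0)
= -7.56 + (9.0)
= 1.44

1.44


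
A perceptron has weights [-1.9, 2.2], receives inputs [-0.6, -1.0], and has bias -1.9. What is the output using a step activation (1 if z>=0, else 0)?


z = w . x + b
= -1.9*-0.6 + 2.2*-1.0 + -1.9
= 1.14 + -2.2 + -1.9
= -1.06 + -1.9
= -2.96
Since z = -2.96 < 0, output = 0

0


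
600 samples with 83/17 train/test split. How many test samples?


Train samples = 600 * 83% = 498
Test samples = 600 - 498
= 102

102


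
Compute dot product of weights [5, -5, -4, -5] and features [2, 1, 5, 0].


Element-wise products:
5 * 2 = 10
-5 * 1 = -5
-4 * 5 = -20
-5 * 0 = 0
Sum = 10 + -5 + -20 + 0
= -15

-15


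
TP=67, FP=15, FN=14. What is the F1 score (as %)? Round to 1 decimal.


Precision = TP / (TP + FP) = 67 / 82 = 0.8171
Recall = TP / (TP + FN) = 67 / 81 = 0.8272
F1 = 2 * P * R / (P + R)
= 2 * 0.8171 * 0.8272 / (0.8171 + 0.8272)
= 1.3517 / 1.6442
= 0.8221
As percentage: 82.2%

82.2


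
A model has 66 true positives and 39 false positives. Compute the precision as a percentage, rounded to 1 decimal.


Precision = TP / (TP + FP) * 100
= 66 / (66 + 39)
= 66 / 105
= 0.6286
= 62.9%

62.9


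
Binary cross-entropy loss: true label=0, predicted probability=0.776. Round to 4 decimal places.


For y=0: Loss = -log(1-p)
= -log(1 - 0.776)
= -log(0.224)
= -(-1.4961)
= 1.4961

1.4961


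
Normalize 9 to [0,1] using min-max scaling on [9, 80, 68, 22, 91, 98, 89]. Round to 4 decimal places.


Min = 9, Max = 98
Range = 98 - 9 = 89
Scaled = (x - min) / (max - min)
= (9 - 9) / 89
= 0 / 89
= 0.0000

0.0000


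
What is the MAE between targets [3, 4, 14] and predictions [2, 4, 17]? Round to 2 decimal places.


Absolute errors: [1, 0, 3]
Sum of absolute errors = 4
MAE = 4 / 3 = 1.33

1.33


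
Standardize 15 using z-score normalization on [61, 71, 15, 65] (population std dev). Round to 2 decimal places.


Mean = (61 + 71 + 15 + 65) / 4 = 53.0
Variance = sum((x_i - mean)^2) / n = 494.0
Std = sqrt(494.0) = 22.2261
Z = (x - mean) / std
= (15 - 53.0) / 22.2261
= -38.0 / 22.2261
= -1.71

-1.71


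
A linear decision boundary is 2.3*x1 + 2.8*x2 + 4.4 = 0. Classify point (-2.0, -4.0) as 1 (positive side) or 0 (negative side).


Compute 2.3 * -2.0 + 2.8 * -4.0 + 4.4
= -4.6 + -11.2 + 4.4
= -11.4
Since -11.4 < 0, the point is on the negative side.

0


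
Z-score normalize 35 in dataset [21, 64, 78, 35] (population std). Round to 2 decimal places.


Mean = (21 + 64 + 78 + 35) / 4 = 49.5
Variance = sum((x_i - mean)^2) / n = 511.25
Std = sqrt(511.25) = 22.6108
Z = (x - mean) / std
= (35 - 49.5) / 22.6108
= -14.5 / 22.6108
= -0.64

-0.64


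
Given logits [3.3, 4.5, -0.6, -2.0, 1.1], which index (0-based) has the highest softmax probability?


Softmax is a monotonic transformation, so it preserves the argmax.
We need to find the index of the maximum logit.
Index 0: 3.3
Index 1: 4.5
Index 2: -0.6
Index 3: -2.0
Index 4: 1.1
Maximum logit = 4.5 at index 1

1


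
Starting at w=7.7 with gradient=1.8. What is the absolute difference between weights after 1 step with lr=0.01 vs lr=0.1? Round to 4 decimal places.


With lr=0.01: w_new = 7.7 - 0.01 * 1.8 = 7.682
With lr=0.1: w_new = 7.7 - 0.1 * 1.8 = 7.52
Absolute difference = |7.682 - 7.52|
= 0.1620

0.1620


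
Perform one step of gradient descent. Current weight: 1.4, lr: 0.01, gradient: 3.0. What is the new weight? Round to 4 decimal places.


w_new = w_old - lr * gradient
= 1.4 - 0.01 * 3.0
= 1.4 - (0.03)
= 1.3700

1.3700


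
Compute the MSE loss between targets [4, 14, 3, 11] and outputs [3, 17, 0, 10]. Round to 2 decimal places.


Differences: [1, -3, 3, 1]
Squared errors: [1, 9, 9, 1]
Sum of squared errors = 20
MSE = 20 / 4 = 5.00

5.00


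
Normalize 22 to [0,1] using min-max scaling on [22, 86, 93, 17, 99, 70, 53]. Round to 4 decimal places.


Min = 17, Max = 99
Range = 99 - 17 = 82
Scaled = (x - min) / (max - min)
= (22 - 17) / 82
= 5 / 82
= 0.0610

0.0610


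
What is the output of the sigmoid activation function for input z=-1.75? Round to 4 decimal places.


sigmoid(z) = 1 / (1 + exp(-z))
exp(-(-1.75)) = exp(1.75) = 5.7546
1 + 5.7546 = 6.7546
1 / 6.7546 = 0.1480

0.1480


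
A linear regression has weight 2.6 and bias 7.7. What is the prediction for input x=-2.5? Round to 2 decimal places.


y = 2.6 * -2.5 + (7.7)
= -6.5 + (7.7)
= 1.20

1.20


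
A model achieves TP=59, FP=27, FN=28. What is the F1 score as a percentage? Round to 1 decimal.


Precision = TP / (TP + FP) = 59 / 86 = 0.686
Recall = TP / (TP + FN) = 59 / 87 = 0.6782
F1 = 2 * P * R / (P + R)
= 2 * 0.686 * 0.6782 / (0.686 + 0.6782)
= 0.9305 / 1.3642
= 0.6821
As percentage: 68.2%

68.2


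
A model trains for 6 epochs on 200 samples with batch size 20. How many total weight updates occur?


Iterations per epoch = 200 / 20 = 10
Total updates = iterations_per_epoch * epochs
= 10 * 6
= 60

60


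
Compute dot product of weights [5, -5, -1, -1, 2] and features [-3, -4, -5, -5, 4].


Element-wise products:
5 * -3 = -15
-5 * -4 = 20
-1 * -5 = 5
-1 * -5 = 5
2 * 4 = 8
Sum = -15 + 20 + 5 + 5 + 8
= 23

23


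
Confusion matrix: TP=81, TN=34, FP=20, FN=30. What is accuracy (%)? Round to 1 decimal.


Accuracy = (TP + TN) / (TP + TN + FP + FN) * 100
= (81 + 34) / (81 + 34 + 20 + 30)
= 115 / 165
= 0.697
= 69.7%

69.7


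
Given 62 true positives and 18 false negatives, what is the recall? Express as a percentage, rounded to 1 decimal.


Recall = TP / (TP + FN) * 100
= 62 / (62 + 18)
= 62 / 80
= 0.775
= 77.5%

77.5


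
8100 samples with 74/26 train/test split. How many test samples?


Train samples = 8100 * 74% = 5994
Test samples = 8100 - 5994
= 2106

2106


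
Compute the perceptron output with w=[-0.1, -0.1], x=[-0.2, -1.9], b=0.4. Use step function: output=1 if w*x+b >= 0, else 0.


z = w . x + b
= -0.1*-0.2 + -0.1*-1.9 + 0.4
= 0.02 + 0.19 + 0.4
= 0.21 + 0.4
= 0.61
Since z = 0.61 >= 0, output = 1

1


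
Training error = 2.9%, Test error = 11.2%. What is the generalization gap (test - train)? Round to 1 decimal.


Generalization gap = test_error - train_error
= 11.2 - 2.9
= 8.3%
A moderate gap.

8.3


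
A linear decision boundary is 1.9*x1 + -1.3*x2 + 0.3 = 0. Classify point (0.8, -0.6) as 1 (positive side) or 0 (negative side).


Compute 1.9 * 0.8 + -1.3 * -0.6 + 0.3
= 1.52 + 0.78 + 0.3
= 2.6
Since 2.6 >= 0, the point is on the positive side.

1


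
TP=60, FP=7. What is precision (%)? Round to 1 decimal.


Precision = TP / (TP + FP) * 100
= 60 / (60 + 7)
= 60 / 67
= 0.8955
= 89.6%

89.6


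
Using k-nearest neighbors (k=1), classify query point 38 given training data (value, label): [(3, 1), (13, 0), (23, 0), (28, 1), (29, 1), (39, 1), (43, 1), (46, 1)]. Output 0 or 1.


Distances from query 38:
Point 39 (class 1): distance = 1
K=1 nearest neighbors: classes = [1]
Votes for class 1: 1 / 1
Majority vote => class 1

1


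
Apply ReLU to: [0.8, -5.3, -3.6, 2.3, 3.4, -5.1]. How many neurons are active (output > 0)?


ReLU(x) = max(0, x) for each element:
ReLU(0.8) = 0.8
ReLU(-5.3) = 0
ReLU(-3.6) = 0
ReLU(2.3) = 2.3
ReLU(3.4) = 3.4
ReLU(-5.1) = 0
Active neurons (>0): 3

3


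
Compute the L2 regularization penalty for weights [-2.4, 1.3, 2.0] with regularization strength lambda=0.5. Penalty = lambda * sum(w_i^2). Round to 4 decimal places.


Squaring each weight:
(-2.4)^2 = 5.76
1.3^2 = 1.69
2.0^2 = 4.0
Sum of squares = 11.45
Penalty = 0.5 * 11.45 = 5.7250

5.7250


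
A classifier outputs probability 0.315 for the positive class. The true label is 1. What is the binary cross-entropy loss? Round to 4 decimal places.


For y=1: Loss = -log(p)
= -log(0.315)
= -(-1.1552)
= 1.1552

1.1552


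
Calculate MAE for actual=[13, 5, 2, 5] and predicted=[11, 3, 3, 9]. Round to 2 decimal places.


Absolute errors: [2, 2, 1, 4]
Sum of absolute errors = 9
MAE = 9 / 4 = 2.25

2.25


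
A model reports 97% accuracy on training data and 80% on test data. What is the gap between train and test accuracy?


Gap = train_accuracy - test_accuracy
= 97 - 80
= 17%
This gap suggests the model is overfitting.

17


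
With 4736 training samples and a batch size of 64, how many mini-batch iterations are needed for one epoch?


Iterations per epoch = dataset_size / batch_size
= 4736 / 64
= 74

74


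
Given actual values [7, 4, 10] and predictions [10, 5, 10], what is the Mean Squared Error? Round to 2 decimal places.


Differences: [-3, -1, 0]
Squared errors: [9, 1, 0]
Sum of squared errors = 10
MSE = 10 / 3 = 3.33

3.33


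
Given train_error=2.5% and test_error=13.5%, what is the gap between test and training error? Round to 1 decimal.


Generalization gap = test_error - train_error
= 13.5 - 2.5
= 11.0%
A large gap suggests overfitting.

11.0


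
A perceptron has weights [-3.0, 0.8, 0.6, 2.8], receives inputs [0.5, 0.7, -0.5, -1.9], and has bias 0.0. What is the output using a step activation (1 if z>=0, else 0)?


z = w . x + b
= -3.0*0.5 + 0.8*0.7 + 0.6*-0.5 + 2.8*-1.9 + 0.0
= -1.5 + 0.56 + -0.3 + -5.32 + 0.0
= -6.56 + 0.0
= -6.56
Since z = -6.56 < 0, output = 0

0


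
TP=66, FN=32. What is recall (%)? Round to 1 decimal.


Recall = TP / (TP + FN) * 100
= 66 / (66 + 32)
= 66 / 98
= 0.6735
= 67.3%

67.3


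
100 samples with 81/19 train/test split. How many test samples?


Train samples = 100 * 81% = 81
Test samples = 100 - 81
= 19

19


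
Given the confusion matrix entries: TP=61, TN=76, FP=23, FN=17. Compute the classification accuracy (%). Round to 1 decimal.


Accuracy = (TP + TN) / (TP + TN + FP + FN) * 100
= (61 + 76) / (61 + 76 + 23 + 17)
= 137 / 177
= 0.774
= 77.4%

77.4


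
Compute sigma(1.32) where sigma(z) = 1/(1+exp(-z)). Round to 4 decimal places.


sigmoid(z) = 1 / (1 + exp(-z))
exp(-(1.32)) = exp(-1.32) = 0.2671
1 + 0.2671 = 1.2671
1 / 1.2671 = 0.7892

0.7892


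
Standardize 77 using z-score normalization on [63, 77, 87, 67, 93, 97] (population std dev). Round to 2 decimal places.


Mean = (63 + 77 + 87 + 67 + 93 + 97) / 6 = 80.6667
Variance = sum((x_i - mean)^2) / n = 161.8889
Std = sqrt(161.8889) = 12.7236
Z = (x - mean) / std
= (77 - 80.6667) / 12.7236
= -3.6667 / 12.7236
= -0.29

-0.29


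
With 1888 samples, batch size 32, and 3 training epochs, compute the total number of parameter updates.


Iterations per epoch = 1888 / 32 = 59
Total updates = iterations_per_epoch * epochs
= 59 * 3
= 177

177


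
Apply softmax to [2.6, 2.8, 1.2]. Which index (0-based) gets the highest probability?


Softmax is a monotonic transformation, so it preserves the argmax.
We need to find the index of the maximum logit.
Index 0: 2.6
Index 1: 2.8
Index 2: 1.2
Maximum logit = 2.8 at index 1

1


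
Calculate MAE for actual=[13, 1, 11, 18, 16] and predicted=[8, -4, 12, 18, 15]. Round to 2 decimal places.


Absolute errors: [5, 5, 1, 0, 1]
Sum of absolute errors = 12
MAE = 12 / 5 = 2.40

2.40


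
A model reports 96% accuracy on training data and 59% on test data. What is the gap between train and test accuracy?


Gap = train_accuracy - test_accuracy
= 96 - 59
= 37%
This large gap strongly indicates overfitting.

37


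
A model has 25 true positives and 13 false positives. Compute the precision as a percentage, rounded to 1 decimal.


Precision = TP / (TP + FP) * 100
= 25 / (25 + 13)
= 25 / 38
= 0.6579
= 65.8%

65.8


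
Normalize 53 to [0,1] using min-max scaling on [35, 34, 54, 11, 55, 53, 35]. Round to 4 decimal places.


Min = 11, Max = 55
Range = 55 - 11 = 44
Scaled = (x - min) / (max - min)
= (53 - 11) / 44
= 42 / 44
= 0.9545

0.9545


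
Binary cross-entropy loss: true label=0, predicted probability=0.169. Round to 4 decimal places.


For y=0: Loss = -log(1-p)
= -log(1 - 0.169)
= -log(0.831)
= -(-0.1851)
= 0.1851

0.1851


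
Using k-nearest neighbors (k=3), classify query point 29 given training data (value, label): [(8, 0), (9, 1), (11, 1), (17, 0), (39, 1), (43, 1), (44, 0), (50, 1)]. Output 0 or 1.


Distances from query 29:
Point 39 (class 1): distance = 10
Point 17 (class 0): distance = 12
Point 43 (class 1): distance = 14
K=3 nearest neighbors: classes = [1, 0, 1]
Votes for class 1: 2 / 3
Majority vote => class 1

1


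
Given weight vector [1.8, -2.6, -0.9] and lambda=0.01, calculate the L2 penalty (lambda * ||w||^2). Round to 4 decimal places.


Squaring each weight:
1.8^2 = 3.24
(-2.6)^2 = 6.76
(-0.9)^2 = 0.81
Sum of squares = 10.81
Penalty = 0.01 * 10.81 = 0.1081

0.1081


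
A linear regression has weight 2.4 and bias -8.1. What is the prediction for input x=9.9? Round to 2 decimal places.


y = 2.4 * 9.9 + (-8.1)
= 23.76 + (-8.1)
= 15.66

15.66


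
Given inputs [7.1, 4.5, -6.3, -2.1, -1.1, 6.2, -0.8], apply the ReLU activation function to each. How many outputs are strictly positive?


ReLU(x) = max(0, x) for each element:
ReLU(7.1) = 7.1
ReLU(4.5) = 4.5
ReLU(-6.3) = 0
ReLU(-2.1) = 0
ReLU(-1.1) = 0
ReLU(6.2) = 6.2
ReLU(-0.8) = 0
Active neurons (>0): 3

3


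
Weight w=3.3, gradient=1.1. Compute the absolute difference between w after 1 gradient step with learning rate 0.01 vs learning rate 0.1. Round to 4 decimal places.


With lr=0.01: w_new = 3.3 - 0.01 * 1.1 = 3.289
With lr=0.1: w_new = 3.3 - 0.1 * 1.1 = 3.19
Absolute difference = |3.289 - 3.19|
= 0.0990

0.0990


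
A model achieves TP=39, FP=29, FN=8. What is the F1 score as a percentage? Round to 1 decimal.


Precision = TP / (TP + FP) = 39 / 68 = 0.5735
Recall = TP / (TP + FN) = 39 / 47 = 0.8298
F1 = 2 * P * R / (P + R)
= 2 * 0.5735 * 0.8298 / (0.5735 + 0.8298)
= 0.9518 / 1.4033
= 0.6783
As percentage: 67.8%

67.8


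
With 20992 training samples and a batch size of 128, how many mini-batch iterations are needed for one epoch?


Iterations per epoch = dataset_size / batch_size
= 20992 / 128
= 164

164


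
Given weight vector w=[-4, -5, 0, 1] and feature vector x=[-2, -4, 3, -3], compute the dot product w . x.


Element-wise products:
-4 * -2 = 8
-5 * -4 = 20
0 * 3 = 0
1 * -3 = -3
Sum = 8 + 20 + 0 + -3
= 25

25


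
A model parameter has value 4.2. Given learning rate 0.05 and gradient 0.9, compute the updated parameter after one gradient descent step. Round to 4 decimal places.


w_new = w_old - lr * gradient
= 4.2 - 0.05 * 0.9
= 4.2 - (0.045)
= 4.1550

4.1550


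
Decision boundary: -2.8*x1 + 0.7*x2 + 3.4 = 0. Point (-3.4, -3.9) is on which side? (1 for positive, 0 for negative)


Compute -2.8 * -3.4 + 0.7 * -3.9 + 3.4
= 9.52 + -2.73 + 3.4
= 10.19
Since 10.19 >= 0, the point is on the positive side.

1


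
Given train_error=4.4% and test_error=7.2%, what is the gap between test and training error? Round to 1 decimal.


Generalization gap = test_error - train_error
= 7.2 - 4.4
= 2.8%
A moderate gap.

2.8


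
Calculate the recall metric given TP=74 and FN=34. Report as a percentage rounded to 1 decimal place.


Recall = TP / (TP + FN) * 100
= 74 / (74 + 34)
= 74 / 108
= 0.6852
= 68.5%

68.5
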